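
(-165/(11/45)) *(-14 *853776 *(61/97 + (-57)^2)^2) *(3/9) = 267217866656513942400/9409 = 28400240903019868.47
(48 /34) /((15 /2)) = 16 /85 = 0.19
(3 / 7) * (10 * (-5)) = -150 / 7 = -21.43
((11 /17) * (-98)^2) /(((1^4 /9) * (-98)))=-570.71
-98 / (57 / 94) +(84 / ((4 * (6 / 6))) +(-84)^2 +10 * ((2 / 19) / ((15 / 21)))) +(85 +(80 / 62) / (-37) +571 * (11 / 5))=2699507009 / 326895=8258.02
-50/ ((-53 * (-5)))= -10/ 53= -0.19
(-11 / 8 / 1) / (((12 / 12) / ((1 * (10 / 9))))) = -55 / 36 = -1.53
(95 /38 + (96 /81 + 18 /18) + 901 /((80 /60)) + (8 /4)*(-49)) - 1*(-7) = 63659 /108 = 589.44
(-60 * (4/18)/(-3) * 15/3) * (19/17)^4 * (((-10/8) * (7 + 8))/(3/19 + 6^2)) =-3095123750/172136781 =-17.98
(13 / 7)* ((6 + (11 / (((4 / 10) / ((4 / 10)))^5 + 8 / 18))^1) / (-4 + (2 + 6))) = 177 / 28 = 6.32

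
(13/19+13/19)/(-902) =-13/8569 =-0.00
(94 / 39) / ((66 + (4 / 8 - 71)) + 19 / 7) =-1316 / 975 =-1.35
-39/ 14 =-2.79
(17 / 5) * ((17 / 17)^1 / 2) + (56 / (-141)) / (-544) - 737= -735.30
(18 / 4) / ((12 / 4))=3 / 2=1.50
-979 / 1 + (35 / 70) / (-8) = -15665 / 16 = -979.06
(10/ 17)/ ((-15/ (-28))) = 56/ 51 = 1.10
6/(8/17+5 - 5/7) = 357/283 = 1.26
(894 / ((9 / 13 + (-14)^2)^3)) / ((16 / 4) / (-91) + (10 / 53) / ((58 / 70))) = 137357646153 / 214846907907743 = 0.00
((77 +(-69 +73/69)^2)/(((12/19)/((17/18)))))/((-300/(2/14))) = -7217092943/2159589600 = -3.34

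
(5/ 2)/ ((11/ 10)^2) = 250/ 121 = 2.07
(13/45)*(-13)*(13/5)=-2197/225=-9.76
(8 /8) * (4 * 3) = 12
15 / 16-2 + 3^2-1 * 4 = 63 / 16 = 3.94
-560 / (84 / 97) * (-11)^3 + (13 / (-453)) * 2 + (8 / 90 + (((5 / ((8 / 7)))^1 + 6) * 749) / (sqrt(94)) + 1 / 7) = 62167 * sqrt(94) / 752 + 40939837993 / 47565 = 861515.01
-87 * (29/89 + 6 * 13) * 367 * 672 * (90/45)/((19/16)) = -4786297076736/1691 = -2830453623.14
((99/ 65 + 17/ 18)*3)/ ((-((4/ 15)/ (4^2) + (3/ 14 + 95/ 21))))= -40418/ 25961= -1.56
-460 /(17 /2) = -920 /17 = -54.12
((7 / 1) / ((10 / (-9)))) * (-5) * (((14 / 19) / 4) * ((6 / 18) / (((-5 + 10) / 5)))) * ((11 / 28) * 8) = 231 / 38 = 6.08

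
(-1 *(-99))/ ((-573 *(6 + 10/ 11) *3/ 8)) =-242/ 3629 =-0.07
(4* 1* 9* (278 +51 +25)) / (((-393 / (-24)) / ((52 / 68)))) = 1325376 / 2227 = 595.14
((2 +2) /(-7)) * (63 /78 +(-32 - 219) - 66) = 16442 /91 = 180.68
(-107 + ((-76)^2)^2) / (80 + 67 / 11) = 366982759 / 947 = 387521.39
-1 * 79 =-79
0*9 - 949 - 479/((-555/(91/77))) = -5787418/6105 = -947.98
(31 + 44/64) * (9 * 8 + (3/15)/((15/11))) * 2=4572.30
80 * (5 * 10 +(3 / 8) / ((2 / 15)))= 4225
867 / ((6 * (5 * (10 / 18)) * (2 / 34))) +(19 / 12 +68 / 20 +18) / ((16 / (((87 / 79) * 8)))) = 14172527 / 15800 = 897.00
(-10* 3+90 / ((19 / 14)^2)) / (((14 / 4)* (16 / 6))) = 10215 / 5054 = 2.02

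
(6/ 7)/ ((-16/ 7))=-3/ 8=-0.38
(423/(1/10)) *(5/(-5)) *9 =-38070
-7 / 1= -7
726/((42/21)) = 363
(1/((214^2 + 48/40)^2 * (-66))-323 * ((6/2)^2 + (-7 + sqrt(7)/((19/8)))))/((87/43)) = -497.13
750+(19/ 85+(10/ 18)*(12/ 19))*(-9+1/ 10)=36089813/ 48450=744.89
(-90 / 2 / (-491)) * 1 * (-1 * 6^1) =-270 / 491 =-0.55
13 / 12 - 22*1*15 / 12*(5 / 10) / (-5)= 23 / 6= 3.83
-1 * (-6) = 6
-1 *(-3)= 3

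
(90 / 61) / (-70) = -9 / 427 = -0.02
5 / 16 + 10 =165 / 16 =10.31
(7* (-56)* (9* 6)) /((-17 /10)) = 211680 /17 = 12451.76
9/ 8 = 1.12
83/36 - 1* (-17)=695/36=19.31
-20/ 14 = -10/ 7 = -1.43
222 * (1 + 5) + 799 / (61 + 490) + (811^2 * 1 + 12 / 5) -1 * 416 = 1814555542 / 2755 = 658640.85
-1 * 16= -16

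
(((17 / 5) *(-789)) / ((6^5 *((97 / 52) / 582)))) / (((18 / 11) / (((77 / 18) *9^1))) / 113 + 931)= -5563010453 / 48117767580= -0.12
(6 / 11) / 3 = 2 / 11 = 0.18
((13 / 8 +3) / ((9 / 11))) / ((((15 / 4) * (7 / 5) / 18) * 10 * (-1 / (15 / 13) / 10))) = -2035 / 91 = -22.36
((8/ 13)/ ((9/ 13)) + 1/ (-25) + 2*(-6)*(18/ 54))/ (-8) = 0.39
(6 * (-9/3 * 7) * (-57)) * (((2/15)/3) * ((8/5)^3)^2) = 418381824/78125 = 5355.29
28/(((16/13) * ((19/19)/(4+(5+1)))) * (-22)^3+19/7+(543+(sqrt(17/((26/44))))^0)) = -12740/347533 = -0.04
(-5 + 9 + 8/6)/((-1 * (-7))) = 16/21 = 0.76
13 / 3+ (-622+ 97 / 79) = -146096 / 237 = -616.44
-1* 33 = -33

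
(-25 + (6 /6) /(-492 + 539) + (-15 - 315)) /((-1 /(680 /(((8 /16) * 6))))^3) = 5245983488000 /1269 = 4133950739.16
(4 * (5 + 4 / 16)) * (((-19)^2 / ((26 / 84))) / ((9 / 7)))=247646 / 13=19049.69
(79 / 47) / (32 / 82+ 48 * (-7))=-3239 / 646720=-0.01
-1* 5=-5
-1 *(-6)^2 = -36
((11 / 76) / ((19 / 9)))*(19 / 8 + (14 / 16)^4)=1200771 / 5914624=0.20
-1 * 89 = -89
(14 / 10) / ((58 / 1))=7 / 290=0.02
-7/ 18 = -0.39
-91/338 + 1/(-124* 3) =-1315/4836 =-0.27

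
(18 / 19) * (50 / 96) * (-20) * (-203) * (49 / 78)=1243375 / 988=1258.48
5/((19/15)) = 75/19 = 3.95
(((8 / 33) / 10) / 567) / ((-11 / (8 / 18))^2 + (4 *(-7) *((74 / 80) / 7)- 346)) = 0.00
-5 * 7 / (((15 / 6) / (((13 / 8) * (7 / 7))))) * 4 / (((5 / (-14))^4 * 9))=-3495856 / 5625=-621.49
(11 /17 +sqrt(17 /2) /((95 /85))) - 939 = -15952 /17 +17 * sqrt(34) /38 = -935.74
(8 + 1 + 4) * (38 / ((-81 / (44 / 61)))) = -21736 / 4941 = -4.40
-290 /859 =-0.34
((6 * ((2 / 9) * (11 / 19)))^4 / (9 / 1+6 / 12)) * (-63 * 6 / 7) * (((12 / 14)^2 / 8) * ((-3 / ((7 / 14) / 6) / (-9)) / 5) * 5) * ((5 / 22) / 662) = -10222080 / 40159849681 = -0.00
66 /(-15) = -22 /5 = -4.40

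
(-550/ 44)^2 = 625/ 4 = 156.25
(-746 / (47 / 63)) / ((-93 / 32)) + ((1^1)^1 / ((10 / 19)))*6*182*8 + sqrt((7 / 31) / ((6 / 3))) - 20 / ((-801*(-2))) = sqrt(434) / 62 + 98864076254 / 5835285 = 16942.79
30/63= 10/21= 0.48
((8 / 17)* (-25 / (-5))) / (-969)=-0.00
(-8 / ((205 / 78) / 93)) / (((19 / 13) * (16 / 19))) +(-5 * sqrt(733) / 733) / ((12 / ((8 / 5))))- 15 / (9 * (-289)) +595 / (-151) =-6278465017 / 26837985- 2 * sqrt(733) / 2199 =-233.96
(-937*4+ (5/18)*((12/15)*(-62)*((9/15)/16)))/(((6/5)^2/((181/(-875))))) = 40708891/75600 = 538.48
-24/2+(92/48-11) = -253/12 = -21.08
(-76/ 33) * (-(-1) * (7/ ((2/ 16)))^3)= -13346816/ 33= -404448.97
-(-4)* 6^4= 5184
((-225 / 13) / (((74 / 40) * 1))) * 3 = -13500 / 481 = -28.07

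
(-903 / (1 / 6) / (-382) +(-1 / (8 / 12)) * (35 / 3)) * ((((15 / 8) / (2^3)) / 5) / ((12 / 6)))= -3801 / 48896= -0.08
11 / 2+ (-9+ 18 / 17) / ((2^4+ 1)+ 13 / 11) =3443 / 680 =5.06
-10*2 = -20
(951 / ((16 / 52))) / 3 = 4121 / 4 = 1030.25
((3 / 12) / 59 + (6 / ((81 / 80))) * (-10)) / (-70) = 53939 / 63720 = 0.85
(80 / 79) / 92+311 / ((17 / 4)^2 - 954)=-8741892 / 27209575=-0.32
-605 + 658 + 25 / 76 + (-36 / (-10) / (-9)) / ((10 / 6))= 53.09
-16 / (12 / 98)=-392 / 3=-130.67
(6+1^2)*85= 595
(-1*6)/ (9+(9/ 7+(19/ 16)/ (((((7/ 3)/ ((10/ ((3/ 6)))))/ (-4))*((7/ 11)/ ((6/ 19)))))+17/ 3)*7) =126/ 1759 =0.07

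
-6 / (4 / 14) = -21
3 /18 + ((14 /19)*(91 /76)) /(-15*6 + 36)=0.15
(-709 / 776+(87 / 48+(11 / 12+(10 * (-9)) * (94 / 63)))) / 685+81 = 1804049651 / 22325520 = 80.81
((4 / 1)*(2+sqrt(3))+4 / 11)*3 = 12*sqrt(3)+276 / 11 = 45.88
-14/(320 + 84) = -7/202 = -0.03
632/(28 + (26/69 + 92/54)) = 49059/2335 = 21.01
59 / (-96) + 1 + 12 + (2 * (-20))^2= 154789 / 96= 1612.39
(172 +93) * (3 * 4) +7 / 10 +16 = 31967 / 10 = 3196.70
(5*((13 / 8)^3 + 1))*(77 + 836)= 12366585 / 512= 24153.49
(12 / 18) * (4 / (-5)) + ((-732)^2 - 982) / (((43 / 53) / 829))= 352490293966 / 645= 546496579.79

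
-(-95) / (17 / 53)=5035 / 17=296.18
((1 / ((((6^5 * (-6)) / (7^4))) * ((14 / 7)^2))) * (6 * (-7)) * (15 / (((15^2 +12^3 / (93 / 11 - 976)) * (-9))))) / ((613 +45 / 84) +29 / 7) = -25553843 / 3912168515616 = -0.00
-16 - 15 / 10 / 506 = -16195 / 1012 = -16.00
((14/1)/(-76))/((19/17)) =-119/722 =-0.16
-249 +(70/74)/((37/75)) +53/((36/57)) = -2680489/16428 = -163.17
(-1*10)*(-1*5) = 50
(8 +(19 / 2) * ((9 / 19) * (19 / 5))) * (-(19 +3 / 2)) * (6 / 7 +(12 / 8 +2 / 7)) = -380767 / 280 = -1359.88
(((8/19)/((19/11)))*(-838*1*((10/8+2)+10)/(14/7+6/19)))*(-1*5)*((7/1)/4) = 10226.91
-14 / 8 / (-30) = 7 / 120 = 0.06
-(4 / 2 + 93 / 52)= -197 / 52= -3.79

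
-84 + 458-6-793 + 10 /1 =-415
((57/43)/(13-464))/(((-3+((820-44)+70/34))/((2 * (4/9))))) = -323/95820813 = -0.00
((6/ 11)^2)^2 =1296/ 14641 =0.09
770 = 770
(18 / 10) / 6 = 3 / 10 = 0.30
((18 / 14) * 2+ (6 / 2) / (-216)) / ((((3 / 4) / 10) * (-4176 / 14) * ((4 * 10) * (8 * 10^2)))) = -1289 / 360806400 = -0.00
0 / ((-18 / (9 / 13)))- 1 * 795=-795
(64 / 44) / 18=8 / 99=0.08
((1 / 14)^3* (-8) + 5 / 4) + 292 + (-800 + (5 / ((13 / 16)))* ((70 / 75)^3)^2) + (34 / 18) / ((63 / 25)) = -20394962578853 / 40632637500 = -501.94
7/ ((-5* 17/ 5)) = -7/ 17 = -0.41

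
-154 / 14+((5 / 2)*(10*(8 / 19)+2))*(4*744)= 877711 / 19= 46195.32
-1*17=-17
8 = 8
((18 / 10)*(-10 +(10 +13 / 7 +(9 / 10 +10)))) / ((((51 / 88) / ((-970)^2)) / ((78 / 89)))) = 346037728608 / 10591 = 32672809.80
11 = 11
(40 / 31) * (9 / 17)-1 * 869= -457603 / 527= -868.32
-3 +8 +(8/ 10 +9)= 74/ 5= 14.80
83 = 83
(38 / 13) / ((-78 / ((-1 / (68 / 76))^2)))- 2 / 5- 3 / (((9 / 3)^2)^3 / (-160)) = 0.21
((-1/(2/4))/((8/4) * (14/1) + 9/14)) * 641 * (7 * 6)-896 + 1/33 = -2775.81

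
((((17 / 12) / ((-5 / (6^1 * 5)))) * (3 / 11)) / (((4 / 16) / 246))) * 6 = -150552 / 11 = -13686.55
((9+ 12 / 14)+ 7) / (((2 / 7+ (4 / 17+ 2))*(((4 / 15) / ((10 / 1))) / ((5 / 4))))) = 5015 / 16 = 313.44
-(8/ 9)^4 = -4096/ 6561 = -0.62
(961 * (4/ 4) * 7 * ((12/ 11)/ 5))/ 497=2.95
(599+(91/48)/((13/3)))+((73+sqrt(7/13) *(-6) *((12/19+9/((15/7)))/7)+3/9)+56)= 34981/48-2754 *sqrt(91)/8645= 725.73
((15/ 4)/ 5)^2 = 9/ 16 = 0.56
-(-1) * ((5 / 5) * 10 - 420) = -410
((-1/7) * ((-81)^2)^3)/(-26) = 282429536481/182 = 1551810640.01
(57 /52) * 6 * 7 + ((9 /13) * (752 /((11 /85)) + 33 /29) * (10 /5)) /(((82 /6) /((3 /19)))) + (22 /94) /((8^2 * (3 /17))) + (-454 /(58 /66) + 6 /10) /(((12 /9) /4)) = -205381045773737 /145760746560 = -1409.03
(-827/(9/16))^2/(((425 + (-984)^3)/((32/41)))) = -5602746368/3164127513759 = -0.00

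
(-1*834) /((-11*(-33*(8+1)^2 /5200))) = -147.50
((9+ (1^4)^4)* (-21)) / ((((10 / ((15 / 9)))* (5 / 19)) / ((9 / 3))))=-399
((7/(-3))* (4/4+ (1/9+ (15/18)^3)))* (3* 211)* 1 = -539105/216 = -2495.86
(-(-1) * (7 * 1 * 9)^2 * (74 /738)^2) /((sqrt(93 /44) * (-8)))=-67081 * sqrt(1023) /625332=-3.43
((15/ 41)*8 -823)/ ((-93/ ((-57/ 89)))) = -638837/ 113119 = -5.65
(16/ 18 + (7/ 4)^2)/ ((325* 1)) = 569/ 46800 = 0.01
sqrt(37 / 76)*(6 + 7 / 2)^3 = 361*sqrt(703) / 16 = 598.23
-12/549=-4/183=-0.02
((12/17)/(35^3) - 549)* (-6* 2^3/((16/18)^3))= 875133217881/23324000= 37520.72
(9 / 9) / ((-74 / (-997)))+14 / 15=15991 / 1110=14.41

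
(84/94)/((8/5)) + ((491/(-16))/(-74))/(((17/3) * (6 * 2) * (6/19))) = 13119103/22704384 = 0.58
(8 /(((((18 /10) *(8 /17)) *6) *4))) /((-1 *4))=-85 /864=-0.10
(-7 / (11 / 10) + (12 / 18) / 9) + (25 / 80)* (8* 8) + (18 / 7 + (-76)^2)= 5792.28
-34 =-34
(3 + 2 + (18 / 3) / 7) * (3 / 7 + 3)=984 / 49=20.08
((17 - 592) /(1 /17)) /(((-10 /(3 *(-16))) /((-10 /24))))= 19550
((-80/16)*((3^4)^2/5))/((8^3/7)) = -45927/512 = -89.70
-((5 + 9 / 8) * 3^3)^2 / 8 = -1750329 / 512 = -3418.61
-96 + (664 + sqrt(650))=593.50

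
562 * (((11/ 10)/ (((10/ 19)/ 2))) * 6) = 14094.96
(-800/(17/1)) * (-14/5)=2240/17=131.76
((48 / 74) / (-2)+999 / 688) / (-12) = -9569 / 101824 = -0.09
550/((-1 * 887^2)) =-550/786769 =-0.00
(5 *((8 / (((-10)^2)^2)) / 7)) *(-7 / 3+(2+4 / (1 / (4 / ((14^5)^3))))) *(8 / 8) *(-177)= 573657352369432399 / 17015260451635712000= 0.03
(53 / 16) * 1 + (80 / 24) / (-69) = 10811 / 3312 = 3.26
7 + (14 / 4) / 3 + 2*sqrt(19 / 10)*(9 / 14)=9*sqrt(190) / 70 + 49 / 6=9.94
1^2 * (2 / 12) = 1 / 6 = 0.17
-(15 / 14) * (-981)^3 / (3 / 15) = 70805710575 / 14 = 5057550755.36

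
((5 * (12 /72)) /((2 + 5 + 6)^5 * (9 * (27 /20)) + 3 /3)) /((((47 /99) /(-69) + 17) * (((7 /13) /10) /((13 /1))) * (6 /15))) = 48101625 /7331259139064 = 0.00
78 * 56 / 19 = 4368 / 19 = 229.89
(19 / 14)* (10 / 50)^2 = 19 / 350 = 0.05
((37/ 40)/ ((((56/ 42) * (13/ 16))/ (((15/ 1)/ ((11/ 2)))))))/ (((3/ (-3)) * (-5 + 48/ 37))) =12321/ 19591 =0.63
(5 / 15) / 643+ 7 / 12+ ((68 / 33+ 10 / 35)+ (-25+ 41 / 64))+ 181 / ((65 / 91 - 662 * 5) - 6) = -1579835050775 / 73536113728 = -21.48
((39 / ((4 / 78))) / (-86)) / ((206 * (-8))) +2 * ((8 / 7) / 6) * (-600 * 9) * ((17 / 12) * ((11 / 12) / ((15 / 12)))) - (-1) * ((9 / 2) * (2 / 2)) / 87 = -2137.09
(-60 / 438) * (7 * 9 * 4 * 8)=-20160 / 73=-276.16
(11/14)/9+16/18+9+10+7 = 1133/42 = 26.98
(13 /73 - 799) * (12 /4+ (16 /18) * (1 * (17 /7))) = -6317350 /1533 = -4120.91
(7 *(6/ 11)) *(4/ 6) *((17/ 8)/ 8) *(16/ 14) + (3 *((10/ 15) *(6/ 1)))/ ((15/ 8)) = 789/ 110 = 7.17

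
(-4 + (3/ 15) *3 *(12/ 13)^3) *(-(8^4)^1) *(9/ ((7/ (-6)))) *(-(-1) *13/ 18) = -476233728/ 5915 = -80512.89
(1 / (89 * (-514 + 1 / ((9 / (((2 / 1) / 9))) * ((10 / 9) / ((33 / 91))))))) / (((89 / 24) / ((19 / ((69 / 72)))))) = -14938560 / 127819410617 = -0.00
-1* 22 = -22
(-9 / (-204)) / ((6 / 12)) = 3 / 34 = 0.09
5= 5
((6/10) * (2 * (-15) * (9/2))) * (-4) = 324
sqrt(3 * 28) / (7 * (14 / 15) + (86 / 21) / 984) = 103320 * sqrt(21) / 337727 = 1.40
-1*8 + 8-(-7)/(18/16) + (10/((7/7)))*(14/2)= 686/9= 76.22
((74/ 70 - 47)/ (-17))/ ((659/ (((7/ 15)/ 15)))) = 536/ 4201125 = 0.00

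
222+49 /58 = 12925 /58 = 222.84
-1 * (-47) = 47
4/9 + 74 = 670/9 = 74.44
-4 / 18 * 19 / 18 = -19 / 81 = -0.23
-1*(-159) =159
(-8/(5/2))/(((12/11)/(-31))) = 1364/15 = 90.93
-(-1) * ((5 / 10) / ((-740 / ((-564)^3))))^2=502915070389824 / 34225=14694377513.22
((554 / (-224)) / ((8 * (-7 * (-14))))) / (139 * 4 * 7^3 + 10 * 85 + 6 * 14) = -0.00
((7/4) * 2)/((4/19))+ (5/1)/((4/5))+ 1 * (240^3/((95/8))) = 176950677/152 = 1164149.19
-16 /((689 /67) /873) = -935856 /689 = -1358.28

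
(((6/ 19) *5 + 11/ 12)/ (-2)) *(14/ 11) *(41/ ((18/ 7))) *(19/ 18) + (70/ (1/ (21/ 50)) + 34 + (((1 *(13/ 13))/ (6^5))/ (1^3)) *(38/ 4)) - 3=28802369/ 855360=33.67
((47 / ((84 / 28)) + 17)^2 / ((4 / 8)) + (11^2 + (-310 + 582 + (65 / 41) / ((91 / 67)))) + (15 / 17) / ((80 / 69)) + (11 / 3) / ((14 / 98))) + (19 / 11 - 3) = 19734649411 / 7728336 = 2553.54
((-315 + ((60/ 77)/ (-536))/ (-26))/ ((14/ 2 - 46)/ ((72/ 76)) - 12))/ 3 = 2913945/ 1475474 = 1.97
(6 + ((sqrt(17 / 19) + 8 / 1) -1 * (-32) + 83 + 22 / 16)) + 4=sqrt(323) / 19 + 1075 / 8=135.32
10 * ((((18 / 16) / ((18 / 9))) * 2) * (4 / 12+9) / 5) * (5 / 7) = 15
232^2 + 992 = 54816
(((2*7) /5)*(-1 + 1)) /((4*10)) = 0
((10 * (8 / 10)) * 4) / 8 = 4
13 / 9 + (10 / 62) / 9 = 136 / 93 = 1.46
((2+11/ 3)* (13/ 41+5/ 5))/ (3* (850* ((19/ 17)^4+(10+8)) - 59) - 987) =83521/ 545154491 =0.00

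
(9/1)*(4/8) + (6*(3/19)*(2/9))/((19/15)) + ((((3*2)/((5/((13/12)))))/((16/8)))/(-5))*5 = 28997/7220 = 4.02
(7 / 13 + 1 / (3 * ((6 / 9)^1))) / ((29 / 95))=2565 / 754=3.40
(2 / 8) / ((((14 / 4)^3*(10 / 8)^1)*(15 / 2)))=16 / 25725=0.00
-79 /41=-1.93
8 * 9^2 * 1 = 648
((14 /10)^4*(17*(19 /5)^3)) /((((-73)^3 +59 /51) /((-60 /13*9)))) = 385510156731 /1007490250000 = 0.38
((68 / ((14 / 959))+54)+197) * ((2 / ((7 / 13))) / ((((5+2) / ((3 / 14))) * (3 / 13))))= 829621 / 343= 2418.72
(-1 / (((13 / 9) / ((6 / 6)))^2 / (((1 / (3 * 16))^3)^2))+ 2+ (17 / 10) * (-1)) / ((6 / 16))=38277218299 / 47846522880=0.80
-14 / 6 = -7 / 3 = -2.33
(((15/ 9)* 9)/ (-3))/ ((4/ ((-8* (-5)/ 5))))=-10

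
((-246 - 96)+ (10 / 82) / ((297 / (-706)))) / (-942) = 0.36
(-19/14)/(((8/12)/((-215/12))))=4085/112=36.47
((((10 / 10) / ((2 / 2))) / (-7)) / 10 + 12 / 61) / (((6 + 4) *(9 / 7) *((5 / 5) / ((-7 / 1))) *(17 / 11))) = -59983 / 933300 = -0.06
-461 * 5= -2305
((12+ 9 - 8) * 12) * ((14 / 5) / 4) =546 / 5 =109.20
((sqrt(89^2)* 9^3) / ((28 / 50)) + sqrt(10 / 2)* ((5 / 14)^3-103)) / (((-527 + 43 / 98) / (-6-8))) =52986150 / 17201-94169* sqrt(5) / 34402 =3074.29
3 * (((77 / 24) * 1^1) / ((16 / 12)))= 231 / 32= 7.22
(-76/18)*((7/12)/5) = -133/270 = -0.49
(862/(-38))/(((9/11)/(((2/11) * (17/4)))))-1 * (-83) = 21059/342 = 61.58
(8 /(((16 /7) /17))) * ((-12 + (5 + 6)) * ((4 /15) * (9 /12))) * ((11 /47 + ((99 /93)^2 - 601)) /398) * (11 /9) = 21.91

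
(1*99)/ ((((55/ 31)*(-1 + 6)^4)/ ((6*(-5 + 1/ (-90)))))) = -2.68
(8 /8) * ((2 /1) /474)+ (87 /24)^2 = 199381 /15168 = 13.14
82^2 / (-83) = -81.01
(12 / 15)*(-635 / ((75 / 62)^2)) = -347.16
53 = 53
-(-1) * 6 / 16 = 0.38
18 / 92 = 9 / 46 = 0.20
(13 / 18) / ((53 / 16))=104 / 477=0.22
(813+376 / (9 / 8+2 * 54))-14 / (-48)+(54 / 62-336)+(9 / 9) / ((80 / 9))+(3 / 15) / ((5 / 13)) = 5220352289 / 10825200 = 482.24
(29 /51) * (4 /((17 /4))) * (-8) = -3712 /867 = -4.28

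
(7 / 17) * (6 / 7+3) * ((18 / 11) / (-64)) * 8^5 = -248832 / 187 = -1330.65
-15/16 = -0.94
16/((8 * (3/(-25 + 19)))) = -4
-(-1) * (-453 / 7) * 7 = -453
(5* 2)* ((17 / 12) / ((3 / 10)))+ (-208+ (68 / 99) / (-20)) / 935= 21752648 / 462825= 47.00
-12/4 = -3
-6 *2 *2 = -24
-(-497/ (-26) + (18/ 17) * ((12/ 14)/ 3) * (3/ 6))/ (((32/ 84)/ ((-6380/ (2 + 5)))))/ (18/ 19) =1806511355/ 37128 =48656.31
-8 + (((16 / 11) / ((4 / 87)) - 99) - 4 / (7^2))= -40665 / 539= -75.45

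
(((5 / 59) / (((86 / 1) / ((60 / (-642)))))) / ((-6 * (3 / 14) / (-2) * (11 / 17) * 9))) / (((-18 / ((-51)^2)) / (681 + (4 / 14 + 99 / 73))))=42845044750 / 17656507737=2.43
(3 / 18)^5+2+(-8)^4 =31866049 / 7776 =4098.00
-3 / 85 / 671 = -0.00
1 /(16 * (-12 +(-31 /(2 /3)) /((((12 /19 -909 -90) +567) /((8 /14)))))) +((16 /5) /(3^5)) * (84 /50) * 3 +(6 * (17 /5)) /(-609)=3458481731 /125136711000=0.03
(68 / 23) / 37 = 68 / 851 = 0.08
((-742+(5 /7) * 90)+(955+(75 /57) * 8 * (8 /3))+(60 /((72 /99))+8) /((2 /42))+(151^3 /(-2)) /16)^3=-2436250103938381695860890441 /2081462648832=-1170451031300258.26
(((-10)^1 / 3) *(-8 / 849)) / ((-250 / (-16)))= 128 / 63675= 0.00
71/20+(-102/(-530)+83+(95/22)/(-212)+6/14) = 87.15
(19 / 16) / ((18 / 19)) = 361 / 288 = 1.25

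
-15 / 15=-1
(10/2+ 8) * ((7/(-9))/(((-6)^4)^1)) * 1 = -91/11664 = -0.01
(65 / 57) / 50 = 13 / 570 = 0.02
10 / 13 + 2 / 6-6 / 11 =239 / 429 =0.56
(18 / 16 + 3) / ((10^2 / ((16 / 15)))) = 11 / 250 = 0.04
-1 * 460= -460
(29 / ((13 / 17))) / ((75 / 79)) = 38947 / 975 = 39.95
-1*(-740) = 740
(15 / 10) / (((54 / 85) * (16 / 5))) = 425 / 576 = 0.74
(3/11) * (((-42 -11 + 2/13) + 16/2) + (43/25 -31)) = -72273/3575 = -20.22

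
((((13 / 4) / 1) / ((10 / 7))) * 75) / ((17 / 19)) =25935 / 136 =190.70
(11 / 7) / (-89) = -11 / 623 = -0.02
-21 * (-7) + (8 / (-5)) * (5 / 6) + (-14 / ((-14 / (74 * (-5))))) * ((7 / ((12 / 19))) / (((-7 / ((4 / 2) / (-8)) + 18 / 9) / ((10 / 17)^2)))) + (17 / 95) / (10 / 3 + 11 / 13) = 3963623653 / 40276485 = 98.41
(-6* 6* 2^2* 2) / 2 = -144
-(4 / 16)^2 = -1 / 16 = -0.06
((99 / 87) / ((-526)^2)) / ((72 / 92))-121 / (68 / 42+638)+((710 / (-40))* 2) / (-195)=-3116707967 / 437828011270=-0.01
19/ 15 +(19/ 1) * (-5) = -1406/ 15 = -93.73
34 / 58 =17 / 29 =0.59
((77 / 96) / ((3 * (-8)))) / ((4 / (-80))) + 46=26881 / 576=46.67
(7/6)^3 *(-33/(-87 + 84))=3773/216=17.47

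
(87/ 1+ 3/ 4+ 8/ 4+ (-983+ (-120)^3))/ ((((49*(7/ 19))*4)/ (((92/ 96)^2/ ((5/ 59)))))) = -65095190939/ 250880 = -259467.44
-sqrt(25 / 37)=-5*sqrt(37) / 37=-0.82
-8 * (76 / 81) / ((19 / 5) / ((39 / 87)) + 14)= -39520 / 118341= -0.33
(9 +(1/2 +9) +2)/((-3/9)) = -123/2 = -61.50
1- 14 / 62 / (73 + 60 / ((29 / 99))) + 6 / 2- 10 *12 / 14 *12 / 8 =-2212425 / 249767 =-8.86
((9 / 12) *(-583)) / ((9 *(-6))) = 583 / 72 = 8.10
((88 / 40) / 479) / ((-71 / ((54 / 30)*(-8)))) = 792 / 850225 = 0.00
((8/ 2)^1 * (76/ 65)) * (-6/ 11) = -1824/ 715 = -2.55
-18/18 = -1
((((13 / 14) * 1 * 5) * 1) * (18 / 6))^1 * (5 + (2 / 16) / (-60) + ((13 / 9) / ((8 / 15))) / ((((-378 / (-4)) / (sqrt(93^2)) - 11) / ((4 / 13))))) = 18982353 / 277312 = 68.45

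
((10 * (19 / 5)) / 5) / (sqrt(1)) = 38 / 5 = 7.60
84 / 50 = 42 / 25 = 1.68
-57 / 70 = -0.81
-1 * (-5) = 5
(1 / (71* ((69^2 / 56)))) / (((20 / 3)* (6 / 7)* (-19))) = -49 / 32112945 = -0.00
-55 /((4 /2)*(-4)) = 55 /8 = 6.88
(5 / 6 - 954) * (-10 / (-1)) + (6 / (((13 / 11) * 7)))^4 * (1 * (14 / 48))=-280126343843 / 29389269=-9531.59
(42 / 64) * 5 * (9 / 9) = 105 / 32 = 3.28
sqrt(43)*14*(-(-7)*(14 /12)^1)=343*sqrt(43) /3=749.73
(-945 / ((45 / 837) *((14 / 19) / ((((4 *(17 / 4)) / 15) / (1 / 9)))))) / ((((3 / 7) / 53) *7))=-42985809 / 10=-4298580.90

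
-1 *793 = -793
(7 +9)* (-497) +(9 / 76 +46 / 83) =-50156973 / 6308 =-7951.33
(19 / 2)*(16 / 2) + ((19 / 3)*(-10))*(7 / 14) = 133 / 3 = 44.33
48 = 48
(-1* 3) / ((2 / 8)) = -12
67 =67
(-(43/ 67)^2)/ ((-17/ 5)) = 9245/ 76313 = 0.12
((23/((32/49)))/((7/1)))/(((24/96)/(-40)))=-805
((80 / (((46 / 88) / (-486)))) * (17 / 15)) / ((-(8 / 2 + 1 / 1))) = 1938816 / 115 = 16859.27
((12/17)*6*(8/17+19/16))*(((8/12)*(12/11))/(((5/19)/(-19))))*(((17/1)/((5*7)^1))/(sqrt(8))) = -133209*sqrt(2)/2975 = -63.32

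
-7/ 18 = -0.39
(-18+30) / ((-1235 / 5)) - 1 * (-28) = 6904 / 247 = 27.95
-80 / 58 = -40 / 29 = -1.38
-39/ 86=-0.45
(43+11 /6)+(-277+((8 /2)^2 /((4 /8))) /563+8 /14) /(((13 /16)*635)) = 8646803519 /195197730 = 44.30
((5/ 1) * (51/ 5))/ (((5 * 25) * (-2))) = -51/ 250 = -0.20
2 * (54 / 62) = 1.74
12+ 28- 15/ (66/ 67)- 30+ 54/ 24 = -131/ 44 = -2.98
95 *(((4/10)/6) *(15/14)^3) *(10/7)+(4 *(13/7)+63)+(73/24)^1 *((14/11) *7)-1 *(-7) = 9163711/79233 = 115.66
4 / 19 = 0.21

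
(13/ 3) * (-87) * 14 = -5278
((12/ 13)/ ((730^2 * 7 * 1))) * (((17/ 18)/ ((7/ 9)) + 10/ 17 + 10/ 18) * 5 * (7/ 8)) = 5051/ 1978551120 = 0.00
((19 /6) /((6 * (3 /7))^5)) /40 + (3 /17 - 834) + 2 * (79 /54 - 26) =-6806638411339 /7709437440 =-882.90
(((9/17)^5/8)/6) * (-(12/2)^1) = -59049/11358856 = -0.01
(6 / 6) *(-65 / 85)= -13 / 17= -0.76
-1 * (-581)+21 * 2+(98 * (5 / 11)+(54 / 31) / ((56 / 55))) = 6390059 / 9548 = 669.26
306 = 306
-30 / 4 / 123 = -5 / 82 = -0.06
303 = 303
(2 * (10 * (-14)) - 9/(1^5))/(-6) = 48.17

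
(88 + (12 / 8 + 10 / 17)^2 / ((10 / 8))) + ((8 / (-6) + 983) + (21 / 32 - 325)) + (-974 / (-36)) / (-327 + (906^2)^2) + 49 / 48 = 210250621271565410327 / 280396846722875040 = 749.83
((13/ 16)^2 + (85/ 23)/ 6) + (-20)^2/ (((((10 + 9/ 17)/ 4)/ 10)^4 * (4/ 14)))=5287551900465475421/ 18134316029184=291577.13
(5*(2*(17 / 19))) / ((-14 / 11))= -7.03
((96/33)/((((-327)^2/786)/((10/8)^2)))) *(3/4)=3275/130691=0.03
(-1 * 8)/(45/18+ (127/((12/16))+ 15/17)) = -816/17617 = -0.05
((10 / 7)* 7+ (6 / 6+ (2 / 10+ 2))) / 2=33 / 5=6.60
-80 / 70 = -8 / 7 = -1.14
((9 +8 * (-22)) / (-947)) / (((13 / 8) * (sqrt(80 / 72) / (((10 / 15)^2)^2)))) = 10688 * sqrt(10) / 1661985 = 0.02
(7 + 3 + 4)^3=2744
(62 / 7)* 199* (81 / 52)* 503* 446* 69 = 3867423465429 / 91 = 42499158960.76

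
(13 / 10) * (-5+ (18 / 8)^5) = 701077 / 10240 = 68.46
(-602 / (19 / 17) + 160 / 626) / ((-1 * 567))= 3201722 / 3371949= 0.95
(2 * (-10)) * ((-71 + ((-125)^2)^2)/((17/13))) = -3733914355.29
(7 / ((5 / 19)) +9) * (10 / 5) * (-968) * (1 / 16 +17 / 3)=-1184590 / 3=-394863.33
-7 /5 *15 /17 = -21 /17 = -1.24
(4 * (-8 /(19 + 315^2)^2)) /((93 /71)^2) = -10082 /5324200900929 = -0.00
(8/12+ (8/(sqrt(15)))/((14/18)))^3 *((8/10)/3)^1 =381088/99225+ 197248 *sqrt(15)/128625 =9.78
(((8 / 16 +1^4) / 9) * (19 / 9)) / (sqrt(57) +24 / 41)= -3116 / 857169 +31939 * sqrt(57) / 5143014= 0.04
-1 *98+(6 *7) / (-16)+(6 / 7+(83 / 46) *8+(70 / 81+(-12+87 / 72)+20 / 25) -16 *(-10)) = 17094001 / 260820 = 65.54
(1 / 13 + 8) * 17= 1785 / 13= 137.31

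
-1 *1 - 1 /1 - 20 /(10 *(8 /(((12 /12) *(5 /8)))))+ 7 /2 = 43 /32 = 1.34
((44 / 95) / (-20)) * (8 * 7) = -616 / 475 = -1.30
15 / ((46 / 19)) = 285 / 46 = 6.20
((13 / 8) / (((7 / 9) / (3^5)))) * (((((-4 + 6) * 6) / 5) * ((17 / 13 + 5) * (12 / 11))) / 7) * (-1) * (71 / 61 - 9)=1542989736 / 164395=9385.87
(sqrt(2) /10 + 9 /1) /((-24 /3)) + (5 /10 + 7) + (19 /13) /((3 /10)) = 3509 /312 - sqrt(2) /80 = 11.23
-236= -236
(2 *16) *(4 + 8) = 384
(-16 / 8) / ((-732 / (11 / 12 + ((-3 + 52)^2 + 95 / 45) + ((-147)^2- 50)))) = 862669 / 13176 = 65.47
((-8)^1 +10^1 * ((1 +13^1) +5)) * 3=546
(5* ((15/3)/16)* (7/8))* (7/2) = 4.79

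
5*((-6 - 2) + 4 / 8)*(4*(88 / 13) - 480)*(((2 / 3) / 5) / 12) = 7360 / 39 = 188.72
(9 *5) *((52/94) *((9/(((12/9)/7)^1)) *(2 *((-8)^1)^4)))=452874240/47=9635622.13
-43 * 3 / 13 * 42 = -416.77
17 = 17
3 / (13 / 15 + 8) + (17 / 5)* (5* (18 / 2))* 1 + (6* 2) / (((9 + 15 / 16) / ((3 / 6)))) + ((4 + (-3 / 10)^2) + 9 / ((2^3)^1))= 224379707 / 1409800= 159.16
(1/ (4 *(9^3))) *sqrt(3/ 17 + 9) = sqrt(663)/ 24786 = 0.00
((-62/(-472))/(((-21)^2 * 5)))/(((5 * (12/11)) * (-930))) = -11/936684000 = -0.00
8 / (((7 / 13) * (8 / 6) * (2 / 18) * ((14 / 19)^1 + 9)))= 13338 / 1295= 10.30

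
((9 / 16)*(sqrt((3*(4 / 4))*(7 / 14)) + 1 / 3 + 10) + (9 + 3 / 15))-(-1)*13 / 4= 9*sqrt(6) / 32 + 1461 / 80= 18.95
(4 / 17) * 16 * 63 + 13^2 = 6905 / 17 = 406.18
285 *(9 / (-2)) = -2565 / 2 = -1282.50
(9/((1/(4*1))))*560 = 20160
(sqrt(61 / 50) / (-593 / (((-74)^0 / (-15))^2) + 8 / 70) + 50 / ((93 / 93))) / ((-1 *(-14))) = 25 / 7-sqrt(122) / 18679484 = 3.57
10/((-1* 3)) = -10/3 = -3.33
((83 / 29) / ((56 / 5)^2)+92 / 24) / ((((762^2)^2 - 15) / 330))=5260405 / 1393706278279392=0.00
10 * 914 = 9140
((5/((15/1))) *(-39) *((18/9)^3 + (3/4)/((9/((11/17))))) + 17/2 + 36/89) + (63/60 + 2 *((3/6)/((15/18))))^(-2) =-46863755/490212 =-95.60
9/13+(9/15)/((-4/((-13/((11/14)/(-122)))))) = -215994/715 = -302.09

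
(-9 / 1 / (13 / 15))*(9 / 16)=-1215 / 208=-5.84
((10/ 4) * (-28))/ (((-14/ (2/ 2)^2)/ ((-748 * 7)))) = -26180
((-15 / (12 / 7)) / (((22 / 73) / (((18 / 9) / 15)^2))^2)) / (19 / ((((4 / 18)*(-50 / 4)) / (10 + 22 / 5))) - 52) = 37303 / 184376412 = 0.00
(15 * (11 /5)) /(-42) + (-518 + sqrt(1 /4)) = -3628 /7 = -518.29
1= 1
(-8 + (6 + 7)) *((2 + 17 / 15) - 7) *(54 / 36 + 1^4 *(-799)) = 46255 / 3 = 15418.33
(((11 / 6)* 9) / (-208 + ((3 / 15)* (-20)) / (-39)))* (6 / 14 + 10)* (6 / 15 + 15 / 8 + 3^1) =-19823661 / 4540480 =-4.37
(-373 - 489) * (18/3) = -5172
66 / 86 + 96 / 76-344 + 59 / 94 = -26214363 / 76798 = -341.34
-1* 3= -3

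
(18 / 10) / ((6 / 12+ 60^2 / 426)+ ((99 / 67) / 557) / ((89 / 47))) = 4244737698 / 21110743435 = 0.20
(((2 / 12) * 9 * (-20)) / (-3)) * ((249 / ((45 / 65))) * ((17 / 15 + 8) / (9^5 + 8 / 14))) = 2069522 / 3720123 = 0.56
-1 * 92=-92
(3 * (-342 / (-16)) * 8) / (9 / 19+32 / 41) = 399627 / 977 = 409.03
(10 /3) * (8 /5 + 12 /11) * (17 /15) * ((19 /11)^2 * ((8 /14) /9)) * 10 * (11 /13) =14532416 /891891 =16.29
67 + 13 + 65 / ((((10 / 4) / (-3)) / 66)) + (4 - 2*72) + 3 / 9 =-15623 / 3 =-5207.67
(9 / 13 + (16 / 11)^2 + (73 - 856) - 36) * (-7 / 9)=8987090 / 14157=634.82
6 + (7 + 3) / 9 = 64 / 9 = 7.11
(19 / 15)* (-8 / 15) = -152 / 225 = -0.68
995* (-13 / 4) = -12935 / 4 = -3233.75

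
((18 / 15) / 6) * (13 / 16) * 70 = 91 / 8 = 11.38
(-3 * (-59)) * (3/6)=177/2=88.50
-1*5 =-5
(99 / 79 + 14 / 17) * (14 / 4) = 19523 / 2686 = 7.27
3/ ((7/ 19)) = 57/ 7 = 8.14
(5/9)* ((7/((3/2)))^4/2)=96040/729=131.74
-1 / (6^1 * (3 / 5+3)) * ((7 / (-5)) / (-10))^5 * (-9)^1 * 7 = 117649 / 750000000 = 0.00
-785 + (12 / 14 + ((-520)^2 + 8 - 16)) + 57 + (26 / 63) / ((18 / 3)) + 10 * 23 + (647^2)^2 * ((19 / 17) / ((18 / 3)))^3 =1202212956043331 / 1061208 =1132872119.36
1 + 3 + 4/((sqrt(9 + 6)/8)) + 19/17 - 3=36/17 + 32 * sqrt(15)/15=10.38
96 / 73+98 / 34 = 4.20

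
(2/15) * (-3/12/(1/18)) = -3/5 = -0.60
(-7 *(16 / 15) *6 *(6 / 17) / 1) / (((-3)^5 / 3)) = 448 / 2295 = 0.20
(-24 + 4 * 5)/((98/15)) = -30/49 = -0.61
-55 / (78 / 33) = -605 / 26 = -23.27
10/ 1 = 10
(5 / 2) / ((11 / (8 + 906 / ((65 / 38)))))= 17474 / 143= 122.20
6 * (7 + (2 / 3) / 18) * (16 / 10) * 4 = 2432 / 9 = 270.22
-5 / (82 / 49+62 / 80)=-9800 / 4799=-2.04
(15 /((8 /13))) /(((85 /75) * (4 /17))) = 2925 /32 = 91.41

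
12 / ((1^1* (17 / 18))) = 216 / 17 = 12.71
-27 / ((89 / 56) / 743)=-1123416 / 89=-12622.65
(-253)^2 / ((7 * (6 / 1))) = 64009 / 42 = 1524.02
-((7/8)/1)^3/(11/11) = -343/512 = -0.67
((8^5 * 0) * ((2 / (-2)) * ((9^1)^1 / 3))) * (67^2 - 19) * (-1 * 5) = 0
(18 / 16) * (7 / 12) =21 / 32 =0.66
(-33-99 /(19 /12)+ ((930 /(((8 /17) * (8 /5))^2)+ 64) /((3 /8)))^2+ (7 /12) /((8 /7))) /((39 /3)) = 231513280559875 /145686528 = 1589119.35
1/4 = 0.25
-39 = -39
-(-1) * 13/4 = 13/4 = 3.25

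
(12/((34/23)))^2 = 65.90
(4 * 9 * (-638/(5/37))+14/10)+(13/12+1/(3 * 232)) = -591463289/3480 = -169960.72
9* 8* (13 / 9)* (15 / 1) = 1560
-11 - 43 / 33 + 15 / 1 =89 / 33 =2.70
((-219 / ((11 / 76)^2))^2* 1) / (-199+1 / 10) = -1777870359040 / 3235661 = -549461.26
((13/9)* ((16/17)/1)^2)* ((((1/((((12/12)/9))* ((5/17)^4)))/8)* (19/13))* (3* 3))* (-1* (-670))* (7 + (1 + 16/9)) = 2071995904/125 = 16575967.23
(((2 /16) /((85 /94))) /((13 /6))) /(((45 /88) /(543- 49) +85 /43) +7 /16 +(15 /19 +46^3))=0.00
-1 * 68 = -68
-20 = -20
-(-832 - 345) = 1177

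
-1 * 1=-1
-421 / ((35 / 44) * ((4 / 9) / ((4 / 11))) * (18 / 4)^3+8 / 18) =-121248 / 25643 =-4.73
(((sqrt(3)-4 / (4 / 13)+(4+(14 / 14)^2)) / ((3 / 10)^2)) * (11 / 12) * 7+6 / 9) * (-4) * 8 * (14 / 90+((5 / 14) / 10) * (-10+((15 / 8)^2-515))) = -11454444721 / 34020+81913205 * sqrt(3) / 1944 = -263714.95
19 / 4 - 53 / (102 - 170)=94 / 17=5.53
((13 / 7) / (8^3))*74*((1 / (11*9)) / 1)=481 / 177408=0.00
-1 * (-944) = 944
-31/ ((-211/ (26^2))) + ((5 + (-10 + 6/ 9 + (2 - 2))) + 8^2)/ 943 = 59322293/ 596919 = 99.38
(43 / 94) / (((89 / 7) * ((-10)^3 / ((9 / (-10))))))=2709 / 83660000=0.00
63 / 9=7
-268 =-268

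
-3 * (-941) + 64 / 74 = 104483 / 37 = 2823.86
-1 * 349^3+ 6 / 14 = -297559840 / 7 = -42508548.57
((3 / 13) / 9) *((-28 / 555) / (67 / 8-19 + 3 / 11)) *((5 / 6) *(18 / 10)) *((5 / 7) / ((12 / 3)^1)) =44 / 1314573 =0.00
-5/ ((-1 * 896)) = 5/ 896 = 0.01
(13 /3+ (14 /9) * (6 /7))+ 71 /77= 1522 /231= 6.59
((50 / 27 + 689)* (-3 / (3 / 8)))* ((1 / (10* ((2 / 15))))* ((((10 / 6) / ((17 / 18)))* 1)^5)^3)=-59477813838000000000000000 / 2862423051509815793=-20778834.14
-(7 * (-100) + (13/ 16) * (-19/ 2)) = 22647/ 32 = 707.72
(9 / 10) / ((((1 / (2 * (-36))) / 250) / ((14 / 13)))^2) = 57153600000 / 169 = 338186982.25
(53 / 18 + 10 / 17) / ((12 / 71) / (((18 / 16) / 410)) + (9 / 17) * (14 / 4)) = 76751 / 1378497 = 0.06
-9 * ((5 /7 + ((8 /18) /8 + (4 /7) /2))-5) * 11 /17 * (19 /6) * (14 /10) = 103873 /1020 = 101.84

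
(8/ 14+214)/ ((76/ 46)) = 17273/ 133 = 129.87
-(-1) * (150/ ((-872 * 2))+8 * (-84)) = -586059/ 872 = -672.09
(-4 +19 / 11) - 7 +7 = -25 / 11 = -2.27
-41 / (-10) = 41 / 10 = 4.10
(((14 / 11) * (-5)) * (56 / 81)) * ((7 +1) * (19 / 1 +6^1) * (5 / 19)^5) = -2450000000 / 2206204209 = -1.11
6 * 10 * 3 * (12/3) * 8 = 5760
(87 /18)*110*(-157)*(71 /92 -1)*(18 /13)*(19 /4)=299746755 /2392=125312.19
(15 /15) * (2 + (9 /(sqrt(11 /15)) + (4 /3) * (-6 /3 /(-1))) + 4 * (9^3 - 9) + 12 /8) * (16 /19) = 2439.31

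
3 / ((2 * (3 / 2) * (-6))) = -1 / 6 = -0.17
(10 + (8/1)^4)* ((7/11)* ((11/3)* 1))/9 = 28742/27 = 1064.52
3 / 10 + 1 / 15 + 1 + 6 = 221 / 30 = 7.37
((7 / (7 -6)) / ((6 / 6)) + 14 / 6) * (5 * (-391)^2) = 21403340 / 3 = 7134446.67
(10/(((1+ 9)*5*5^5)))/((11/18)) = 18/171875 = 0.00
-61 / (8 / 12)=-183 / 2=-91.50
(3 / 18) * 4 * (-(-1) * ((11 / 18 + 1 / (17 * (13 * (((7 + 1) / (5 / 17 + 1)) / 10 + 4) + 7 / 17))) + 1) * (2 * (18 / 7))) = 6560164 / 1186899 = 5.53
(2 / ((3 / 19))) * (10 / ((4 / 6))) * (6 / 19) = 60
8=8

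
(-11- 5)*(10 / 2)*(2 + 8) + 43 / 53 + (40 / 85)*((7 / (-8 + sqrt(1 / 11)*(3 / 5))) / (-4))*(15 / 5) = -1808833797 / 2264213 + 90*sqrt(11) / 42721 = -798.87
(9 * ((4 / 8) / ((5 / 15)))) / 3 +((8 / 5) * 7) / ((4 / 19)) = 577 / 10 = 57.70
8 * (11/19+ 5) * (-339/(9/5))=-479120/57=-8405.61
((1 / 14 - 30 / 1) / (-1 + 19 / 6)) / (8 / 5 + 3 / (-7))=-6285 / 533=-11.79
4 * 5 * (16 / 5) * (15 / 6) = 160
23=23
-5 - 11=-16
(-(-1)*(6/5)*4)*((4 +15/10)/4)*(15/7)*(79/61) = 7821/427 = 18.32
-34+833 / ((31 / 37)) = 29767 / 31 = 960.23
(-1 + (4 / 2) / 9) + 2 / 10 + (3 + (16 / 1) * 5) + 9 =4114 / 45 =91.42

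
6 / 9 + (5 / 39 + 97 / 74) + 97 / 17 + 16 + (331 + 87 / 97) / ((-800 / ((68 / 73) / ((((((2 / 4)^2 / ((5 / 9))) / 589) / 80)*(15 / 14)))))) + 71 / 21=-4130155621651217 / 109433526930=-37741.23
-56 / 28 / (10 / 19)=-19 / 5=-3.80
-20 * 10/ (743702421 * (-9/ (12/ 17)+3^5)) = -0.00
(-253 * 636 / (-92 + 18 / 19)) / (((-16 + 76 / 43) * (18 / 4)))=-10955153 / 397035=-27.59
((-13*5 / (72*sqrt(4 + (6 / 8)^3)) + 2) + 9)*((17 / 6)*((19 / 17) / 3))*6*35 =7315 / 3 - 43225*sqrt(283) / 7641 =2343.17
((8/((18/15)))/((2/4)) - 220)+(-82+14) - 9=-851/3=-283.67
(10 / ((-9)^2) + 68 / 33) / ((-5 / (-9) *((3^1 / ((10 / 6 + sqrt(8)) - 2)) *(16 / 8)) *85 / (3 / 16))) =-973 / 2019600 + 973 *sqrt(2) / 336600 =0.00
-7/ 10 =-0.70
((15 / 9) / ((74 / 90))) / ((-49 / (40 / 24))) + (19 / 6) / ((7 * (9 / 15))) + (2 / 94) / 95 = 99847709 / 145710810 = 0.69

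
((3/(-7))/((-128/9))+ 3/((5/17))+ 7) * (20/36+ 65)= 4554269/4032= 1129.53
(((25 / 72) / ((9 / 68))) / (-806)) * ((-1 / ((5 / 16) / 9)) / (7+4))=340 / 39897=0.01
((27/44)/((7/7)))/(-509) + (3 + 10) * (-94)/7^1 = -27368101/156772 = -174.57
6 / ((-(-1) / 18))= 108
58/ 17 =3.41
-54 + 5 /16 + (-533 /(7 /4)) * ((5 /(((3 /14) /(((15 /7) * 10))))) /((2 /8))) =-609196.54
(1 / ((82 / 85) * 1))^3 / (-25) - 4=-4.04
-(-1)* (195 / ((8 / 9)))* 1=1755 / 8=219.38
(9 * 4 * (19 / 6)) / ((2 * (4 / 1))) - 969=-3819 / 4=-954.75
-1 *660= -660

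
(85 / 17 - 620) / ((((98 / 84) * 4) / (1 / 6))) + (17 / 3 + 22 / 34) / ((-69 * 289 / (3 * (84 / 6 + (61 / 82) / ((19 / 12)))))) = -7065652439 / 321487068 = -21.98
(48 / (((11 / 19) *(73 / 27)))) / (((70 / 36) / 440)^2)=5616635904 / 3577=1570208.53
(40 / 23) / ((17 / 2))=80 / 391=0.20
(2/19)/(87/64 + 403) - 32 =-15734304/491701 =-32.00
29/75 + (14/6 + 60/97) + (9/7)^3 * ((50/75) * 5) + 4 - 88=-61199422/831775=-73.58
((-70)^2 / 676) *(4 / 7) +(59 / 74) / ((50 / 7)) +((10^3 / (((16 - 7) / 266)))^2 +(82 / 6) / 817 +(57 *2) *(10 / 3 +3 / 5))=36147143527315973209 / 41380478100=873531316.87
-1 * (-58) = 58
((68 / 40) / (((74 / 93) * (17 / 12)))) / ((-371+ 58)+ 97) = -31 / 4440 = -0.01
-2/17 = -0.12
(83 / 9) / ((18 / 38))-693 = -54556 / 81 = -673.53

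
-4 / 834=-2 / 417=-0.00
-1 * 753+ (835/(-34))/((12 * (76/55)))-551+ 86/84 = -1304.46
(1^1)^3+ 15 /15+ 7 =9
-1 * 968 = -968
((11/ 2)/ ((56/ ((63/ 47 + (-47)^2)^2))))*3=89036483217/ 61852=1439508.56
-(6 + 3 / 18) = -37 / 6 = -6.17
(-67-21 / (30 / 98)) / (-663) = 226 / 1105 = 0.20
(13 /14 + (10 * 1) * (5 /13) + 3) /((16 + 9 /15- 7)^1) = 7075 /8736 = 0.81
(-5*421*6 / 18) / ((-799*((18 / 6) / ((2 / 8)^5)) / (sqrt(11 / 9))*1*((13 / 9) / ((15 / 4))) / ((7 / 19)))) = 73675*sqrt(11) / 808357888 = 0.00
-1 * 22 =-22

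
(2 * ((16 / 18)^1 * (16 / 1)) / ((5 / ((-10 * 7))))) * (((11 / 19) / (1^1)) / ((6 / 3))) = -19712 / 171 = -115.27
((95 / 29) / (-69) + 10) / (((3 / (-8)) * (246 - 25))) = -159320 / 1326663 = -0.12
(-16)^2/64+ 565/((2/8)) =2264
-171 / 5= -34.20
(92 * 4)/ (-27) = -368/ 27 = -13.63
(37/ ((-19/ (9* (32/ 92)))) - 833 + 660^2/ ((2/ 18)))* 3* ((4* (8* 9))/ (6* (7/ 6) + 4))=134536433760/ 437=307863692.81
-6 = -6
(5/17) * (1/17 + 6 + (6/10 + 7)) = 1161/289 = 4.02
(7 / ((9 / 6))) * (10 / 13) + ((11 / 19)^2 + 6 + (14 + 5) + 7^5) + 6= 237117461 / 14079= 16841.92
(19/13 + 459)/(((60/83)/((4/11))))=496838/2145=231.63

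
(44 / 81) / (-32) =-11 / 648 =-0.02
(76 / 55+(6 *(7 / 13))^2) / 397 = 109864 / 3690115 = 0.03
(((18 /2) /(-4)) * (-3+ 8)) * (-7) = 315 /4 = 78.75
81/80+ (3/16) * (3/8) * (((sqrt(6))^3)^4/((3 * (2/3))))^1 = 131301/80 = 1641.26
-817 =-817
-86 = -86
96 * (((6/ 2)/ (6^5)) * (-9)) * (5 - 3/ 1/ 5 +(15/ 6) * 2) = -47/ 15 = -3.13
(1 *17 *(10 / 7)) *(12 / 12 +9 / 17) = 260 / 7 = 37.14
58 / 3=19.33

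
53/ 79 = 0.67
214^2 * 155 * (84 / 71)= 596263920 / 71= 8398083.38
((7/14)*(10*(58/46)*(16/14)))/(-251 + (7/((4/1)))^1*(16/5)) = -5800/197547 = -0.03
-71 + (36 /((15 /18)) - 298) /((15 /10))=-3613 /15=-240.87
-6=-6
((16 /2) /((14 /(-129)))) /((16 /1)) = -129 /28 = -4.61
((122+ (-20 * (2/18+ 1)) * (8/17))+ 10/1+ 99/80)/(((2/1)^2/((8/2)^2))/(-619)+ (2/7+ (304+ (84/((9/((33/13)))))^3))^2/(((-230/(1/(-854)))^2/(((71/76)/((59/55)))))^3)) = -28477829965802432039765445858711665947715470815608115200/93676074007174287197405026964899339865258561989017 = -304003.24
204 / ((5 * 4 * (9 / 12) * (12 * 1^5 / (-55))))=-187 / 3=-62.33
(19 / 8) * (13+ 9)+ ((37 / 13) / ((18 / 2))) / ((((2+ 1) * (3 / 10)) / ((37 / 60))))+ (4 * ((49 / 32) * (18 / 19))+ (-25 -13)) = 2433169 / 120042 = 20.27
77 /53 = 1.45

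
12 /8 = 3 /2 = 1.50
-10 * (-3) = 30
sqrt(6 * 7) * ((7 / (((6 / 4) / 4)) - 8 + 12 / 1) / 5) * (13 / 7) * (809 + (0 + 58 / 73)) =497692 * sqrt(42) / 73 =44183.74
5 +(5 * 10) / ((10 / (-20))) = -95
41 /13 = 3.15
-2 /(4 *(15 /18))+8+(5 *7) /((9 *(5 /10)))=683 /45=15.18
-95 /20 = -19 /4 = -4.75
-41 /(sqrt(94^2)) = -41 /94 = -0.44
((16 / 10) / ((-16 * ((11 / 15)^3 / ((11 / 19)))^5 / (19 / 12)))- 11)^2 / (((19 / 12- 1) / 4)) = 320100165434494730844366168456800787 / 319919374593547776873860259126748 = 1000.57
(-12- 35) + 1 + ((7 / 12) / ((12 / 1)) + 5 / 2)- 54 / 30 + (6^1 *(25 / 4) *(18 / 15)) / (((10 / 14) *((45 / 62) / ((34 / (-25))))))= -2939389 / 18000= -163.30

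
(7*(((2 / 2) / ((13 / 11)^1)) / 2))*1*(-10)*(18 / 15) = -462 / 13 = -35.54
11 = 11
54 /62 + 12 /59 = 1.07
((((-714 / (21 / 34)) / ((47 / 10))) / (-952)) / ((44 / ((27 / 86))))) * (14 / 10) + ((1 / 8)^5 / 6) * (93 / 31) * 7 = 3915745 / 1456930816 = 0.00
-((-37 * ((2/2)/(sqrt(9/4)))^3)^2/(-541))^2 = -7676563456/155542683321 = -0.05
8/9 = 0.89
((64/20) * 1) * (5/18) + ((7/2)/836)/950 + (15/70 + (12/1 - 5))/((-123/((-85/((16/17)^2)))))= 855626687017/131290790400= 6.52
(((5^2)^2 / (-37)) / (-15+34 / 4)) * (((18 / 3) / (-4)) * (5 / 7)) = -9375 / 3367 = -2.78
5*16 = 80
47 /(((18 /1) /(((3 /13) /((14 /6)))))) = 0.26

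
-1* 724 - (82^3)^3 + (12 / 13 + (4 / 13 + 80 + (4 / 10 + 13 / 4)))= -43581083106524254491 / 260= -167619550409708671.12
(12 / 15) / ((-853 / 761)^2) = 0.64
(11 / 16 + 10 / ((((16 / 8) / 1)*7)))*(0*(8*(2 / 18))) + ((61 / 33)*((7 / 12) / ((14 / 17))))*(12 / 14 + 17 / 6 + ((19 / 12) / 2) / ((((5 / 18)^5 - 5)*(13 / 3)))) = 2791399017247 / 583456713840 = 4.78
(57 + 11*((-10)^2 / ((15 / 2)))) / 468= 0.44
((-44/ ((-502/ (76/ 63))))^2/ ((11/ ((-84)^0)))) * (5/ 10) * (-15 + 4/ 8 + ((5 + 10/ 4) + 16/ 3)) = -635360/ 750152907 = -0.00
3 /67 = 0.04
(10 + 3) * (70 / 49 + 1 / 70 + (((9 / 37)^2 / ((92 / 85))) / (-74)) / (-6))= 12238403801 / 652410640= 18.76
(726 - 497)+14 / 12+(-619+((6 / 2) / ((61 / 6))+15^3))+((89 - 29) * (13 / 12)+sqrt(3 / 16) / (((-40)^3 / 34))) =1116835 / 366 - 17 * sqrt(3) / 128000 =3051.46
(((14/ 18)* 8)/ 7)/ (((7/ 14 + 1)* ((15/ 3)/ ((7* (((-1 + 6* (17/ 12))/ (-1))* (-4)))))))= 224/ 9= 24.89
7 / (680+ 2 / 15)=105 / 10202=0.01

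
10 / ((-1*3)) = -10 / 3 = -3.33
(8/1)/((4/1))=2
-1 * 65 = -65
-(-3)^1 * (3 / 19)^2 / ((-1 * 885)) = -9 / 106495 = -0.00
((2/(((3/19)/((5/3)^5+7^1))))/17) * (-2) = -29.60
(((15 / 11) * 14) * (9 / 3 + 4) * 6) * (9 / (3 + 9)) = 6615 / 11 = 601.36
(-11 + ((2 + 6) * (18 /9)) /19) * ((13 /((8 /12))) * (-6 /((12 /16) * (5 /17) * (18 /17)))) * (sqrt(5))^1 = 11378.07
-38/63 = -0.60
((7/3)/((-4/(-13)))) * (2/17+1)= 1729/204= 8.48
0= 0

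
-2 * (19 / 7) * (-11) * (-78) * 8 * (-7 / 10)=130416 / 5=26083.20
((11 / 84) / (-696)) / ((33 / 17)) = -17 / 175392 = -0.00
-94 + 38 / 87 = -8140 / 87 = -93.56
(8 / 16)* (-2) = -1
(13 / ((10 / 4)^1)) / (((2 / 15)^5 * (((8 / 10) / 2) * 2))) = 9871875 / 64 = 154248.05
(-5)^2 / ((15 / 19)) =95 / 3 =31.67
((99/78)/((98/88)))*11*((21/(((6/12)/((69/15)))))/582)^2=4224594/3057925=1.38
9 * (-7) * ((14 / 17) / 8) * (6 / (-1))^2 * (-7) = 27783 / 17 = 1634.29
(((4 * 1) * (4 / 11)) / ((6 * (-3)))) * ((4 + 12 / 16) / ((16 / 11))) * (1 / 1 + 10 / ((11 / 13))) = -893 / 264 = -3.38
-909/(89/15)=-13635/89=-153.20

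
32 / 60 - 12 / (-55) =124 / 165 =0.75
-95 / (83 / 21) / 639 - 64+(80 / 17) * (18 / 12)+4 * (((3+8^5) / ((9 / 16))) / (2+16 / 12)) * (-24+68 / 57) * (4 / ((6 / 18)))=-109259615384243 / 5710317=-19133721.54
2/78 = 1/39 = 0.03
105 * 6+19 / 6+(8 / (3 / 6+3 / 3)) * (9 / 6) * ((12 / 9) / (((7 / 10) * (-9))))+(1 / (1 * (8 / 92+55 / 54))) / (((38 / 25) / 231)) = 768.95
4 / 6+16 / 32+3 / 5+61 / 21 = 327 / 70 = 4.67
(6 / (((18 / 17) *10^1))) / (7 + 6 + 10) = 17 / 690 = 0.02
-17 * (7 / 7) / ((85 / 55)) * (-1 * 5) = 55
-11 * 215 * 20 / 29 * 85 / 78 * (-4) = 8041000 / 1131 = 7109.64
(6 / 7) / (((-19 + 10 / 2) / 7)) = -3 / 7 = -0.43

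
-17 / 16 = -1.06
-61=-61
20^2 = 400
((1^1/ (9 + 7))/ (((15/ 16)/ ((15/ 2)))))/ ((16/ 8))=1/ 4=0.25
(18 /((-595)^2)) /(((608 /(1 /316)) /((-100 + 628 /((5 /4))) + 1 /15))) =0.00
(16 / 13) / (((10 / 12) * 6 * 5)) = 16 / 325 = 0.05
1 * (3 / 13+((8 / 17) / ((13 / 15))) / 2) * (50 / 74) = 75 / 221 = 0.34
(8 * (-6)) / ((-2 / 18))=432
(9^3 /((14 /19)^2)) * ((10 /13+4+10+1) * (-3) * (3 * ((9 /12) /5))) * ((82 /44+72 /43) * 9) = -8775675844209 /9641632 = -910185.73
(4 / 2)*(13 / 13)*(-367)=-734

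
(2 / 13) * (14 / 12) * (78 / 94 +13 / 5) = 434 / 705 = 0.62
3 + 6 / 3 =5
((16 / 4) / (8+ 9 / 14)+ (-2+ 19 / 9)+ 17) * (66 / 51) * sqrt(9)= 38276 / 561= 68.23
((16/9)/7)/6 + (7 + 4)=2087/189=11.04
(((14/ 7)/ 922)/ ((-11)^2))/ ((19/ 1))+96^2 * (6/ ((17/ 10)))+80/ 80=586066590720/ 18017263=32528.06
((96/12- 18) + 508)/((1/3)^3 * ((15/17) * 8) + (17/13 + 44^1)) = 990522/90637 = 10.93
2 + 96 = 98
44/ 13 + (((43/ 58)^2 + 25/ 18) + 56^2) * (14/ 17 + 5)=13588120733/ 743444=18277.26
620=620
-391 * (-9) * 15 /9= 5865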